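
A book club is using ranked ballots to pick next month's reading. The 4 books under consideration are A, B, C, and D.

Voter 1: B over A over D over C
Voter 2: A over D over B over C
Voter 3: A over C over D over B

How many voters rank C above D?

1

Ballots ranking C above D: 1.
Ballots ranking D above C: 2.
So 1 of 3 voters prefer C to D.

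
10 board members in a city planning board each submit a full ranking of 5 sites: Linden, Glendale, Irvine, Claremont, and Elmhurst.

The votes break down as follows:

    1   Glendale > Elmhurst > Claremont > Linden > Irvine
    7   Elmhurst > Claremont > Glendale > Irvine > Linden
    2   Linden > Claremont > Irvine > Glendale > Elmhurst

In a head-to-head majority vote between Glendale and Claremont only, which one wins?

Ballots ranking Glendale above Claremont: 1.
Ballots ranking Claremont above Glendale: 7+2 = 9.
Claremont wins the head-to-head, 9–1.

Claremont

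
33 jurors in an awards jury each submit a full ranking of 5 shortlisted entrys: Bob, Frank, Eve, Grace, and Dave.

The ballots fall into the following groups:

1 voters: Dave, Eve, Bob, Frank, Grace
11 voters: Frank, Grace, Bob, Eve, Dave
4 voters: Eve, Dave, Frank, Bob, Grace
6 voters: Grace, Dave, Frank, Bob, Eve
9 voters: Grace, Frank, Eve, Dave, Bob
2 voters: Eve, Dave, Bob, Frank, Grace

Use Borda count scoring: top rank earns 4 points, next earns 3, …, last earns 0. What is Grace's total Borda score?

93

Borda scores:
  Bob: 2 + 11·2 + 4·1 + 6·1 + 9·0 + 2·2 = 38
  Frank: 1 + 11·4 + 4·2 + 6·2 + 9·3 + 2·1 = 94
  Eve: 3 + 11·1 + 4·4 + 6·0 + 9·2 + 2·4 = 56
  Grace: 0 + 11·3 + 4·0 + 6·4 + 9·4 + 2·0 = 93
  Dave: 4 + 11·0 + 4·3 + 6·3 + 9·1 + 2·3 = 49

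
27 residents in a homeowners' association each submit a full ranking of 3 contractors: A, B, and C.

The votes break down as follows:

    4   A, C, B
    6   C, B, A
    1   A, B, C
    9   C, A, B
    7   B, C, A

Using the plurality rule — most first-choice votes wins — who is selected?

First-place vote totals:
  A: 5
  B: 7
  C: 15
C has the most first-place votes.

C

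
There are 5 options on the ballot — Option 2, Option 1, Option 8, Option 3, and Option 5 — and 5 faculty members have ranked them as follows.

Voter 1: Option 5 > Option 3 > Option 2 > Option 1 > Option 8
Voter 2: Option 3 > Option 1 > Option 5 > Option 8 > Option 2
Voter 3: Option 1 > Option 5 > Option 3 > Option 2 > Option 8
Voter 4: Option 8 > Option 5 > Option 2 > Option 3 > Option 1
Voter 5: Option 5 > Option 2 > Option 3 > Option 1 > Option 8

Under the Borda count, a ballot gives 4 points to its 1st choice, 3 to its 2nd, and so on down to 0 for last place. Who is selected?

Borda scores:
  Option 2: 2 + 0 + 1 + 2 + 3 = 8
  Option 1: 1 + 3 + 4 + 0 + 1 = 9
  Option 8: 0 + 1 + 0 + 4 + 0 = 5
  Option 3: 3 + 4 + 2 + 1 + 2 = 12
  Option 5: 4 + 2 + 3 + 3 + 4 = 16
Option 5 has the highest total.

Option 5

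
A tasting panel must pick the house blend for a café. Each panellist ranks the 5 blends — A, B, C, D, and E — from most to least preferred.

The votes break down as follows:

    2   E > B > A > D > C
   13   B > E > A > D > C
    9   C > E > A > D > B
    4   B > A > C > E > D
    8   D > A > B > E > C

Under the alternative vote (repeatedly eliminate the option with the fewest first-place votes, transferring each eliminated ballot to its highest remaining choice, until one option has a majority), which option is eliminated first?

A

Round 1: B 17, C 9, D 8, E 2, A 0. A has the fewest and is eliminated.
Round 2: B 17, C 9, D 8, E 2. E has the fewest and is eliminated.
Round 3: B 19, C 9, D 8. B has a majority.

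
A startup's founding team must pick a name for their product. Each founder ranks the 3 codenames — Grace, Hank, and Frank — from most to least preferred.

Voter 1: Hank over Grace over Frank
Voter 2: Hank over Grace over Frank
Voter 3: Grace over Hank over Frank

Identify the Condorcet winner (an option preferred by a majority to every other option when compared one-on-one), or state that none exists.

Head-to-head results (3 voters total):
Grace vs Hank: Hank wins 2–1.
Grace vs Frank: Grace wins 3–0.
Hank vs Frank: Hank wins 3–0.
Hank beats each rival — Grace (2–1), Frank (3–0) — so Hank is the Condorcet winner.

Hank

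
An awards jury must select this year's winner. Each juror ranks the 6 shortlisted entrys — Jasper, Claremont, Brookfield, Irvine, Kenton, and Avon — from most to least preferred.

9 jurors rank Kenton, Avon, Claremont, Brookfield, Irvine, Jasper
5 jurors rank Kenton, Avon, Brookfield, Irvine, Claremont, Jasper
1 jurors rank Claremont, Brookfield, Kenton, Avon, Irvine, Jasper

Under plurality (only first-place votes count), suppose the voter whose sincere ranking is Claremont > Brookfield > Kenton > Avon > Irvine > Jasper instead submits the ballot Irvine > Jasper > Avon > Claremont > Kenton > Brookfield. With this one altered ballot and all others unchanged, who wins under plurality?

Kenton

First-place totals with the altered ballot: Jasper 0, Claremont 0, Brookfield 0, Irvine 1, Kenton 14, Avon 0.
The winner is unchanged: still Kenton.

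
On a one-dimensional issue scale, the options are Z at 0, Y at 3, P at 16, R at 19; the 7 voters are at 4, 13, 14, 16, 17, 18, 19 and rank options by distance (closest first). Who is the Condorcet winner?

P

With single-peaked preferences on a line, the Condorcet winner is the candidate closest to the median voter.
The median voter (position 16) is closest to P at 16.
Check: P vs R — voters closer to P: 5 of 7.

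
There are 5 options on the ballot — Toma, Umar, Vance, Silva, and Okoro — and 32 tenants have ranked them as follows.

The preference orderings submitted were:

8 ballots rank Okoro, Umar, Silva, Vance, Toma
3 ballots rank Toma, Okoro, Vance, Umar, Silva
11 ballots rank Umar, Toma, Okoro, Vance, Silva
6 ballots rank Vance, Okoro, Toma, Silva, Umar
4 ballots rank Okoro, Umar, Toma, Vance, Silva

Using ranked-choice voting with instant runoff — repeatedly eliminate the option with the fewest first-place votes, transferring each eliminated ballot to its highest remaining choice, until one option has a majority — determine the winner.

Round 1: Okoro 12, Umar 11, Vance 6, Toma 3, Silva 0. Silva has the fewest and is eliminated.
Round 2: Okoro 12, Umar 11, Vance 6, Toma 3. Toma has the fewest and is eliminated.
Round 3: Okoro 15, Umar 11, Vance 6. Vance has the fewest and is eliminated.
Round 4: Okoro 21, Umar 11. Okoro has a majority.

Okoro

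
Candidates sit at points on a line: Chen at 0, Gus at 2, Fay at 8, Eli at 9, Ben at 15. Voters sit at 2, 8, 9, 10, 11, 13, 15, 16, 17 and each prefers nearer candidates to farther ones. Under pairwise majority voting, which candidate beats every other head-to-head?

Eli

With single-peaked preferences on a line, the Condorcet winner is the candidate closest to the median voter.
The median voter (position 11) is closest to Eli at 9.
Check: Eli vs Gus — voters closer to Eli: 8 of 9.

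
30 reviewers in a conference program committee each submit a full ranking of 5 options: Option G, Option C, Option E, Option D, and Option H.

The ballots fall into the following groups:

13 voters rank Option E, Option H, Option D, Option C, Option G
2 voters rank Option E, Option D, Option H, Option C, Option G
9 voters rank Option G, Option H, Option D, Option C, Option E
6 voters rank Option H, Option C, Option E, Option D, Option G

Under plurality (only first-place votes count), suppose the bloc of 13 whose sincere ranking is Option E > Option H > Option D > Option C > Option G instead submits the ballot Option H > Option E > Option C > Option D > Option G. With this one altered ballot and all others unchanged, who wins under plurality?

Option H

First-place totals with the altered ballot: Option G 9, Option C 0, Option E 2, Option D 0, Option H 19.
The switch changes the winner from Option E to Option H.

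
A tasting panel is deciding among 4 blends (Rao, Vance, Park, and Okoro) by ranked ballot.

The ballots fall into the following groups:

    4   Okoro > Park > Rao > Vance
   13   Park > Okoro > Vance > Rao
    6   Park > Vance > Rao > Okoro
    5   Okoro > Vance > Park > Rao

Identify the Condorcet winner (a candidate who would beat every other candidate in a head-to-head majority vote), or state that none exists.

Head-to-head results (28 voters total):
Rao vs Vance: Vance wins 24–4.
Rao vs Park: Park wins 28–0.
Rao vs Okoro: Okoro wins 22–6.
Vance vs Park: Park wins 23–5.
Vance vs Okoro: Okoro wins 22–6.
Park vs Okoro: Park wins 19–9.
Park beats each rival — Rao (28–0), Vance (23–5), Okoro (19–9) — so Park is the Condorcet winner.

Park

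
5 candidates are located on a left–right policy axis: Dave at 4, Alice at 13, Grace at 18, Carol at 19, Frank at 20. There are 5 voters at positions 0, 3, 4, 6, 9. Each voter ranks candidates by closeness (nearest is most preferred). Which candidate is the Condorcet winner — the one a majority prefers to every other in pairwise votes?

With single-peaked preferences on a line, the Condorcet winner is the candidate closest to the median voter.
The median voter (position 4) is closest to Dave at 4.
Check: Dave vs Alice — voters closer to Dave: 4 of 5.

Dave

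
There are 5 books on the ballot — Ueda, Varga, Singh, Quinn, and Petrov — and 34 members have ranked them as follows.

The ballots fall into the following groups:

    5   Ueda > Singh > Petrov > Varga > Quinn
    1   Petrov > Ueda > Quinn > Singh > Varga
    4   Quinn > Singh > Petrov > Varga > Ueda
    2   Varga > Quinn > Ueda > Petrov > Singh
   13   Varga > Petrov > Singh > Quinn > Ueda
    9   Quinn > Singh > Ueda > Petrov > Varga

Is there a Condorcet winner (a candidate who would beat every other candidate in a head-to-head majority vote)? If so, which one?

Head-to-head results (34 voters total):
Ueda vs Varga: Varga wins 19–15.
Ueda vs Singh: Singh wins 26–8.
Ueda vs Quinn: Quinn wins 28–6.
Ueda vs Petrov: Petrov wins 18–16.
Varga vs Singh: Singh wins 19–15.
Varga vs Quinn: Varga wins 20–14.
Varga vs Petrov: Petrov wins 19–15.
Singh vs Quinn: Singh wins 18–16.
Singh vs Petrov: Singh wins 18–16.
Quinn vs Petrov: Petrov wins 19–15.
Singh beats each rival — Ueda (26–8), Varga (19–15), Quinn (18–16), Petrov (18–16) — so Singh is the Condorcet winner.

Singh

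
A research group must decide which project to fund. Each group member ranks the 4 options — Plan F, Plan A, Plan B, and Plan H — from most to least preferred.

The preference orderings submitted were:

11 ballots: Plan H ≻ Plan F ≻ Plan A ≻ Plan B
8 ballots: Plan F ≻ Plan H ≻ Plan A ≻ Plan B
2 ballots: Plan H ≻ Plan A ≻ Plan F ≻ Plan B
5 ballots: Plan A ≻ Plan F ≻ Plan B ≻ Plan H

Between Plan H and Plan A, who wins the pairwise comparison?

Plan H

Ballots ranking Plan H above Plan A: 11+8+2 = 21.
Ballots ranking Plan A above Plan H: 5.
Plan H wins the head-to-head, 21–5.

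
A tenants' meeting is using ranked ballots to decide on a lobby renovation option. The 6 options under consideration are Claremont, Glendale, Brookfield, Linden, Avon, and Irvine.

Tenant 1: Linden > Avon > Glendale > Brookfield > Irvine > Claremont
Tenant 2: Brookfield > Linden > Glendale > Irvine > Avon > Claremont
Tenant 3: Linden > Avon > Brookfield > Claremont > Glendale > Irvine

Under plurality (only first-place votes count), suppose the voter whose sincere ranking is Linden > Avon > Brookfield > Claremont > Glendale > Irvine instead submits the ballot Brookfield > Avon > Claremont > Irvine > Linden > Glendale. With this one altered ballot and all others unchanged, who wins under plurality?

First-place totals with the altered ballot: Claremont 0, Glendale 0, Brookfield 2, Linden 1, Avon 0, Irvine 0.
The switch changes the winner from Linden to Brookfield.

Brookfield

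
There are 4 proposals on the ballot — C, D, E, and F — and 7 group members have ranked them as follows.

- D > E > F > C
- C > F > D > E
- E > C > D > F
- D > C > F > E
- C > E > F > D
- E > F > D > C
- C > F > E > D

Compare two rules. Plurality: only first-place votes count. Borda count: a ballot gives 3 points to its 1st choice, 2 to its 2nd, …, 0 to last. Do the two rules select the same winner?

Yes

Plurality first-place counts: C 3, D 2, E 2, F 0 → C.
Borda totals: C 13, D 9, E 11, F 9 → C.
The two rules agree on C.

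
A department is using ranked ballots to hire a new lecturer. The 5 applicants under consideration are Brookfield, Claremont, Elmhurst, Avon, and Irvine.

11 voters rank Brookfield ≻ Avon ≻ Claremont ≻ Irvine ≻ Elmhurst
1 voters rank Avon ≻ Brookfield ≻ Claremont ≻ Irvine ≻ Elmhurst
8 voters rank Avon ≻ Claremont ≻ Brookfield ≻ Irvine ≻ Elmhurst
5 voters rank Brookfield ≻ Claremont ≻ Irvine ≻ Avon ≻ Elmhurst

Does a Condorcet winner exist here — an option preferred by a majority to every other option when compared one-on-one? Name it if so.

Brookfield

Head-to-head results (25 voters total):
Brookfield vs Claremont: Brookfield wins 17–8.
Brookfield vs Elmhurst: Brookfield wins 25–0.
Brookfield vs Avon: Brookfield wins 16–9.
Brookfield vs Irvine: Brookfield wins 25–0.
Claremont vs Elmhurst: Claremont wins 25–0.
Claremont vs Avon: Avon wins 20–5.
Claremont vs Irvine: Claremont wins 25–0.
Elmhurst vs Avon: Avon wins 25–0.
Elmhurst vs Irvine: Irvine wins 25–0.
Avon vs Irvine: Avon wins 20–5.
Brookfield beats each rival — Claremont (17–8), Elmhurst (25–0), Avon (16–9), Irvine (25–0) — so Brookfield is the Condorcet winner.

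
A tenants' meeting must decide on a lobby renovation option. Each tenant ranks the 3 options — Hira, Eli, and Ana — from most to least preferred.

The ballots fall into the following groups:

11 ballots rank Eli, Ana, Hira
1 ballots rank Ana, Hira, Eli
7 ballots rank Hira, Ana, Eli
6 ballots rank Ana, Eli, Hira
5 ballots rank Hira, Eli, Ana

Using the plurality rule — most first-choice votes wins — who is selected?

First-place vote totals:
  Hira: 12
  Eli: 11
  Ana: 7
Hira has the most first-place votes.

Hira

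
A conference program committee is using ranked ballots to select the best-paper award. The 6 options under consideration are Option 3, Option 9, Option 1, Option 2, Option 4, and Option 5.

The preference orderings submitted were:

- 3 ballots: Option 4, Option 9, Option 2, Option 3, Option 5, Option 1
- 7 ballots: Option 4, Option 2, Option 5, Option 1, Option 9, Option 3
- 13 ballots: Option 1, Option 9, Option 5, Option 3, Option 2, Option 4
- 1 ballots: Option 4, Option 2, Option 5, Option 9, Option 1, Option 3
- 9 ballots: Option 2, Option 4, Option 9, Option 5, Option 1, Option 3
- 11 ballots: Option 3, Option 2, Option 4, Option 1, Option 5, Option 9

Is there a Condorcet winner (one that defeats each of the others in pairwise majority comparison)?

No

Head-to-head results (44 voters total):
Option 3 vs Option 9: Option 9 wins 33–11.
Option 3 vs Option 1: Option 1 wins 30–14.
Option 3 vs Option 2: Option 3 wins 24–20.
Option 3 vs Option 4: Option 3 wins 24–20.
Option 3 vs Option 5: Option 5 wins 30–14.
Option 9 vs Option 1: Option 1 wins 31–13.
Option 9 vs Option 2: Option 2 wins 28–16.
Option 9 vs Option 4: Option 4 wins 31–13.
Option 9 vs Option 5: Option 9 wins 25–19.
Option 1 vs Option 2: Option 2 wins 31–13.
Option 1 vs Option 4: Option 4 wins 31–13.
Option 1 vs Option 5: Option 1 wins 24–20.
Option 2 vs Option 4: Option 2 wins 33–11.
Option 2 vs Option 5: Option 2 wins 31–13.
Option 4 vs Option 5: Option 4 wins 31–13.
No candidate beats all others: Option 3 beats Option 2 beats Option 9 beats Option 3, a majority cycle.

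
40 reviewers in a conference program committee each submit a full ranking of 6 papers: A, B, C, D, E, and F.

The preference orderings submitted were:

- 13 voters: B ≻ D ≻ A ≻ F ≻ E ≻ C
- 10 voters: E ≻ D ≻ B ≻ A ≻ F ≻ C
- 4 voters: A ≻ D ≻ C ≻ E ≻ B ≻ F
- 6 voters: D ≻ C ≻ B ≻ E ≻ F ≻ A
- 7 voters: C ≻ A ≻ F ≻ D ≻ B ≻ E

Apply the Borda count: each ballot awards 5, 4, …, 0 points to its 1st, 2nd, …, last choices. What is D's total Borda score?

Borda scores:
  A: 13·3 + 10·2 + 4·5 + 6·0 + 7·4 = 107
  B: 13·5 + 10·3 + 4·1 + 6·3 + 7·1 = 124
  C: 13·0 + 10·0 + 4·3 + 6·4 + 7·5 = 71
  D: 13·4 + 10·4 + 4·4 + 6·5 + 7·2 = 152
  E: 13·1 + 10·5 + 4·2 + 6·2 + 7·0 = 83
  F: 13·2 + 10·1 + 4·0 + 6·1 + 7·3 = 63

152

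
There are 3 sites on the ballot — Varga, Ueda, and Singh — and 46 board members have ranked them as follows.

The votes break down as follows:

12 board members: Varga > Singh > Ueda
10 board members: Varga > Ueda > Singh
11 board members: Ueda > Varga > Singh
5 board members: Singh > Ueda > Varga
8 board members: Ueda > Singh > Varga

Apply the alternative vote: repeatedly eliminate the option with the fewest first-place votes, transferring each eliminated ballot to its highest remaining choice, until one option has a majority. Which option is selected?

Round 1: Varga 22, Ueda 19, Singh 5. Singh has the fewest and is eliminated.
Round 2: Ueda 24, Varga 22. Ueda has a majority.

Ueda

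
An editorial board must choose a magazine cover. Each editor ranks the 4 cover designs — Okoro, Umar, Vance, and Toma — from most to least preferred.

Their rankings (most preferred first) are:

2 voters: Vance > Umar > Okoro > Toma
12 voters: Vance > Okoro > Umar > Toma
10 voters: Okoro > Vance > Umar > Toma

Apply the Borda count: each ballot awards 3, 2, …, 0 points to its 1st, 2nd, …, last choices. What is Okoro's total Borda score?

Borda scores:
  Okoro: 2·1 + 12·2 + 10·3 = 56
  Umar: 2·2 + 12·1 + 10·1 = 26
  Vance: 2·3 + 12·3 + 10·2 = 62
  Toma: 2·0 + 12·0 + 10·0 = 0

56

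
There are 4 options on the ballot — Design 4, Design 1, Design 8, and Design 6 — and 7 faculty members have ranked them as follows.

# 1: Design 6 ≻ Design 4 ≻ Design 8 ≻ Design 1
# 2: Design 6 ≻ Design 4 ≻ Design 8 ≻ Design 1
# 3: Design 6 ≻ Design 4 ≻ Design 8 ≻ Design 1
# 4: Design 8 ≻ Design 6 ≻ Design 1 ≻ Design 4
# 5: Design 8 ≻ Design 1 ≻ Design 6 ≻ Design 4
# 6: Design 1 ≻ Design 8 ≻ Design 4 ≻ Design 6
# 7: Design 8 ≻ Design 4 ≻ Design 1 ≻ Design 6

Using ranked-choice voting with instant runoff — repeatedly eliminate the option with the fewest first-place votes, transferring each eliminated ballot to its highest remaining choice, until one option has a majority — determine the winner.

Design 8

Round 1: Design 8 3, Design 6 3, Design 1 1, Design 4 0. Design 4 has the fewest and is eliminated.
Round 2: Design 8 3, Design 6 3, Design 1 1. Design 1 has the fewest and is eliminated.
Round 3: Design 8 4, Design 6 3. Design 8 has a majority.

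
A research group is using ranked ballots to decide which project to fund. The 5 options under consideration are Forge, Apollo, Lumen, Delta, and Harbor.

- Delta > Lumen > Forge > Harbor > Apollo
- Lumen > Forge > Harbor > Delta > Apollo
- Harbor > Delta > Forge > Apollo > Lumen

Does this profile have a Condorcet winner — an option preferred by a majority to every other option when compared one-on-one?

No

Head-to-head results (3 voters total):
Forge vs Apollo: Forge wins 3–0.
Forge vs Lumen: Lumen wins 2–1.
Forge vs Delta: Delta wins 2–1.
Forge vs Harbor: Forge wins 2–1.
Apollo vs Lumen: Lumen wins 2–1.
Apollo vs Delta: Delta wins 3–0.
Apollo vs Harbor: Harbor wins 3–0.
Lumen vs Delta: Delta wins 2–1.
Lumen vs Harbor: Lumen wins 2–1.
Delta vs Harbor: Harbor wins 2–1.
No candidate beats all others: Forge beats Harbor beats Delta beats Forge, a majority cycle.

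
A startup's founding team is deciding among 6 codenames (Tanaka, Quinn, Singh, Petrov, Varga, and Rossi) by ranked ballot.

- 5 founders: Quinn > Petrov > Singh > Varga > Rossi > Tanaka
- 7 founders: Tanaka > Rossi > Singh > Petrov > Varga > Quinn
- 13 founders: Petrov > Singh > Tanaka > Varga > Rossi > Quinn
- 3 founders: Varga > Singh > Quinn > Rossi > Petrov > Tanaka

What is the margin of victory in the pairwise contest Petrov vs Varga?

Ballots ranking Petrov above Varga: 5+7+13 = 25.
Ballots ranking Varga above Petrov: 3.
Petrov wins 25–3, a margin of 22.

22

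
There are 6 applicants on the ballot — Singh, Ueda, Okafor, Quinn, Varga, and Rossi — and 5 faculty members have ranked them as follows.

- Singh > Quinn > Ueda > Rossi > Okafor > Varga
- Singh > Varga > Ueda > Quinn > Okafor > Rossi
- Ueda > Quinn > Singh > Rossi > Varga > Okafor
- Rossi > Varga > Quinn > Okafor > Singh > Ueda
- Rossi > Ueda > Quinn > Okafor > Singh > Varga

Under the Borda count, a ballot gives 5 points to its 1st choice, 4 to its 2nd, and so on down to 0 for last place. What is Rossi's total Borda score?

Borda scores:
  Singh: 5 + 5 + 3 + 1 + 1 = 15
  Ueda: 3 + 3 + 5 + 0 + 4 = 15
  Okafor: 1 + 1 + 0 + 2 + 2 = 6
  Quinn: 4 + 2 + 4 + 3 + 3 = 16
  Varga: 0 + 4 + 1 + 4 + 0 = 9
  Rossi: 2 + 0 + 2 + 5 + 5 = 14

14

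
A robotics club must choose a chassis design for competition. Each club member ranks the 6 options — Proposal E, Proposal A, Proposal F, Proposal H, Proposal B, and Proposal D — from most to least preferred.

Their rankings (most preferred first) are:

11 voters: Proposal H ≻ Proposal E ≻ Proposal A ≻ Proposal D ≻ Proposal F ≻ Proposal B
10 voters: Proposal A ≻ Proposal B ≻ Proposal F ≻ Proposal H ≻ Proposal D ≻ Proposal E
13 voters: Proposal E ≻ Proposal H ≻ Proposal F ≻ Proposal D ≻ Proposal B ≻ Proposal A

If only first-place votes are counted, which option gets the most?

First-place vote totals:
  Proposal E: 13
  Proposal A: 10
  Proposal F: 0
  Proposal H: 11
  Proposal B: 0
  Proposal D: 0
Proposal E has the most first-place votes.

Proposal E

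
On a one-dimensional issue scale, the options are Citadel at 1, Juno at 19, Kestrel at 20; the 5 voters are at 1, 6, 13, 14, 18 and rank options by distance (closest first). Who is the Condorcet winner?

Juno

With single-peaked preferences on a line, the Condorcet winner is the candidate closest to the median voter.
The median voter (position 13) is closest to Juno at 19.
Check: Juno vs Kestrel — voters closer to Juno: 5 of 5.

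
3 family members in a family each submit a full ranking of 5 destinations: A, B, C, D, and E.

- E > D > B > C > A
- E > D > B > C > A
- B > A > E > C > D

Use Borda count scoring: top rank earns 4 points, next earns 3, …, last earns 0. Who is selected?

Borda scores:
  A: 0 + 0 + 3 = 3
  B: 2 + 2 + 4 = 8
  C: 1 + 1 + 1 = 3
  D: 3 + 3 + 0 = 6
  E: 4 + 4 + 2 = 10
E has the highest total.

E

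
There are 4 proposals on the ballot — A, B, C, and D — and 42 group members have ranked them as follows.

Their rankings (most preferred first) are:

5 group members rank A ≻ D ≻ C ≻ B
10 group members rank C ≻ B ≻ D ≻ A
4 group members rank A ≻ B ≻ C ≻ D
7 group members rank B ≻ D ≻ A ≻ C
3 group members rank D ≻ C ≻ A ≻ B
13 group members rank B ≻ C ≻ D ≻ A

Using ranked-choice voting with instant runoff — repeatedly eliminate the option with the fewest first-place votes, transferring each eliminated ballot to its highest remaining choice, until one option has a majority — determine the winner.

Round 1: B 20, C 10, A 9, D 3. D has the fewest and is eliminated.
Round 2: B 20, C 13, A 9. A has the fewest and is eliminated.
Round 3: B 24, C 18. B has a majority.

B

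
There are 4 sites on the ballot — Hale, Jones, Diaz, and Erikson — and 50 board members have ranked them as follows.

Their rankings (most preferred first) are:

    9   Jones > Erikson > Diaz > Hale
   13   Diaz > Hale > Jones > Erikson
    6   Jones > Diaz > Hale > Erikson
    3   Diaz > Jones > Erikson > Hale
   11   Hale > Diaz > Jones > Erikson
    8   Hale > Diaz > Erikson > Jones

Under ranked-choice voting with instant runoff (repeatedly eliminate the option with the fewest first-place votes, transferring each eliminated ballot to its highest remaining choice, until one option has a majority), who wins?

Diaz

Round 1: Hale 19, Diaz 16, Jones 15, Erikson 0. Erikson has the fewest and is eliminated.
Round 2: Hale 19, Diaz 16, Jones 15. Jones has the fewest and is eliminated.
Round 3: Diaz 31, Hale 19. Diaz has a majority.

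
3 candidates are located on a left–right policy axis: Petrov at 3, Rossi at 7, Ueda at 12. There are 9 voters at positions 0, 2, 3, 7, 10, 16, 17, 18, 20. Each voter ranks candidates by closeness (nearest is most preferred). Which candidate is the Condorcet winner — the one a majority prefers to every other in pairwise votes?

With single-peaked preferences on a line, the Condorcet winner is the candidate closest to the median voter.
The median voter (position 10) is closest to Ueda at 12.
Check: Ueda vs Rossi — voters closer to Ueda: 5 of 9.

Ueda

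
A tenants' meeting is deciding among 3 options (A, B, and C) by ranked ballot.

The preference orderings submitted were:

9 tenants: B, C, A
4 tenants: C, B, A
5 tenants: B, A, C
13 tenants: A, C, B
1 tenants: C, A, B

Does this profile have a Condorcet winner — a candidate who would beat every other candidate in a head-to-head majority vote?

No

Head-to-head results (32 voters total):
A vs B: B wins 18–14.
A vs C: A wins 18–14.
B vs C: C wins 18–14.
No candidate beats all others: A beats C beats B beats A, a majority cycle.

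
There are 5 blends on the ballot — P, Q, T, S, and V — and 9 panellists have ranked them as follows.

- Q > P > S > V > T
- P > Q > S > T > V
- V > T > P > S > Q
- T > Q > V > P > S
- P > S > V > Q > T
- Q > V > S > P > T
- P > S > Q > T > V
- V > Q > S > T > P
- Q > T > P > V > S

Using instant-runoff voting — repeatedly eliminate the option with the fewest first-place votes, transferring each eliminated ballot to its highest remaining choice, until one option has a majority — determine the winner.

Round 1: P 3, Q 3, V 2, T 1, S 0. S has the fewest and is eliminated.
Round 2: P 3, Q 3, V 2, T 1. T has the fewest and is eliminated.
Round 3: Q 4, P 3, V 2. V has the fewest and is eliminated.
Round 4: Q 5, P 4. Q has a majority.

Q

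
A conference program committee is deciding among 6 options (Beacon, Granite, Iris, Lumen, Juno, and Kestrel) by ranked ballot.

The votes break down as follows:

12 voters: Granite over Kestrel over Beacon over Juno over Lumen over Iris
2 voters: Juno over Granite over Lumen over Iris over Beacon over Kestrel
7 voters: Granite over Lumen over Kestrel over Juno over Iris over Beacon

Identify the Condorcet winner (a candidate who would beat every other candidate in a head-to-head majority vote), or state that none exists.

Granite

Head-to-head results (21 voters total):
Beacon vs Granite: Granite wins 21–0.
Beacon vs Iris: Beacon wins 12–9.
Beacon vs Lumen: Beacon wins 12–9.
Beacon vs Juno: Beacon wins 12–9.
Beacon vs Kestrel: Kestrel wins 19–2.
Granite vs Iris: Granite wins 21–0.
Granite vs Lumen: Granite wins 21–0.
Granite vs Juno: Granite wins 19–2.
Granite vs Kestrel: Granite wins 21–0.
Iris vs Lumen: Lumen wins 21–0.
Iris vs Juno: Juno wins 21–0.
Iris vs Kestrel: Kestrel wins 19–2.
Lumen vs Juno: Juno wins 14–7.
Lumen vs Kestrel: Kestrel wins 12–9.
Juno vs Kestrel: Kestrel wins 19–2.
Granite beats each rival — Beacon (21–0), Iris (21–0), Lumen (21–0), Juno (19–2), Kestrel (21–0) — so Granite is the Condorcet winner.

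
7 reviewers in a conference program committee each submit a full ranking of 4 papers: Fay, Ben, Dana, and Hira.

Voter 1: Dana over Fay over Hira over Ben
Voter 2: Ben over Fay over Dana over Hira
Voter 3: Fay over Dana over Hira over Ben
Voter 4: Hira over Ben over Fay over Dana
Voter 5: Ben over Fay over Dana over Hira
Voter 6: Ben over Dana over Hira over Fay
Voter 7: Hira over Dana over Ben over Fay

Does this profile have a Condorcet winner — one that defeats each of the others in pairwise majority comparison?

Head-to-head results (7 voters total):
Fay vs Ben: Ben wins 5–2.
Fay vs Dana: Fay wins 4–3.
Fay vs Hira: Fay wins 4–3.
Ben vs Dana: Ben wins 4–3.
Ben vs Hira: Hira wins 4–3.
Dana vs Hira: Dana wins 5–2.
No candidate beats all others: Fay beats Hira beats Ben beats Fay, a majority cycle.

No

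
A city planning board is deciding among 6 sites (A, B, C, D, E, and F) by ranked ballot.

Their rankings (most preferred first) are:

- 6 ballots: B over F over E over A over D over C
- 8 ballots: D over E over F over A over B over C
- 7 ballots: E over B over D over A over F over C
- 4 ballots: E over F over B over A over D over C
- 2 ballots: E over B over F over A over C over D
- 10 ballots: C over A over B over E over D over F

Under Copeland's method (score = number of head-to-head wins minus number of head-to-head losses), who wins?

E

Pairwise results:
  A vs B: B wins 19–18.
  A vs C: A wins 27–10.
  A vs D: A wins 22–15.
  A vs E: E wins 27–10.
  A vs F: F wins 20–17.
  B vs C: B wins 27–10.
  B vs D: B wins 29–8.
  B vs E: E wins 21–16.
  B vs F: B wins 25–12.
  C vs D: D wins 25–12.
  C vs E: E wins 27–10.
  C vs F: F wins 27–10.
  D vs E: E wins 29–8.
  D vs F: D wins 25–12.
  E vs F: E wins 31–6.
Copeland scores (wins − losses):
  A: 2 − 3 = -1
  B: 4 − 1 = 3
  C: 0 − 5 = -5
  D: 2 − 3 = -1
  E: 5 − 0 = 5
  F: 2 − 3 = -1
E has the best Copeland score.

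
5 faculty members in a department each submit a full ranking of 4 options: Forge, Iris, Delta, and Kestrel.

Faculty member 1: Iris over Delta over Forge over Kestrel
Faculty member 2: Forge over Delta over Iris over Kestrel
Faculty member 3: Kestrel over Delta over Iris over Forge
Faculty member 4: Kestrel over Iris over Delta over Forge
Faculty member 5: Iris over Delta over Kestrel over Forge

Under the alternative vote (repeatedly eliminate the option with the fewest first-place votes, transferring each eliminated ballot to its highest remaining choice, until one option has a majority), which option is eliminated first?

Round 1: Iris 2, Kestrel 2, Forge 1, Delta 0. Delta has the fewest and is eliminated.
Round 2: Iris 2, Kestrel 2, Forge 1. Forge has the fewest and is eliminated.
Round 3: Iris 3, Kestrel 2. Iris has a majority.

Delta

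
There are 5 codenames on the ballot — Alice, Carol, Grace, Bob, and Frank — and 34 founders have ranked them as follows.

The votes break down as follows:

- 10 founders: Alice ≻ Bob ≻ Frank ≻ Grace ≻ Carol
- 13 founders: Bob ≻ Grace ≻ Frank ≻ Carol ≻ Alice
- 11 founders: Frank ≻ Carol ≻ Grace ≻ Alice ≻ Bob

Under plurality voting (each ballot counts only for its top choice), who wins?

Bob

First-place vote totals:
  Alice: 10
  Carol: 0
  Grace: 0
  Bob: 13
  Frank: 11
Bob has the most first-place votes.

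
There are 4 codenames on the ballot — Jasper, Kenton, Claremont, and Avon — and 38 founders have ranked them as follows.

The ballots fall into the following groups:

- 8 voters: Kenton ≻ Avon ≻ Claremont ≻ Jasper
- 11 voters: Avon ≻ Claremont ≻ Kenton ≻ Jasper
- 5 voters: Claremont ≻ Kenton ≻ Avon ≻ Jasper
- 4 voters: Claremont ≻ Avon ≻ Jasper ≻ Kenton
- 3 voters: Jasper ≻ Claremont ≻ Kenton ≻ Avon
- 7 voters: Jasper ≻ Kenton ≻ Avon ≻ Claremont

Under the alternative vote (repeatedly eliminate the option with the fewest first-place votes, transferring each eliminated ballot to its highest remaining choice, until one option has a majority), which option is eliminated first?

Kenton

Round 1: Avon 11, Jasper 10, Claremont 9, Kenton 8. Kenton has the fewest and is eliminated.
Round 2: Avon 19, Jasper 10, Claremont 9. Claremont has the fewest and is eliminated.
Round 3: Avon 28, Jasper 10. Avon has a majority.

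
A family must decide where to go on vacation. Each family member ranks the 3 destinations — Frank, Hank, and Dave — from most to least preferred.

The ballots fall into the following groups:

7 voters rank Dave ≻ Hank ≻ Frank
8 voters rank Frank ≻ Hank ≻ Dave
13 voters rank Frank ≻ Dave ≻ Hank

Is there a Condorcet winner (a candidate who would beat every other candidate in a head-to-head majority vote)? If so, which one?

Frank

Head-to-head results (28 voters total):
Frank vs Hank: Frank wins 21–7.
Frank vs Dave: Frank wins 21–7.
Hank vs Dave: Dave wins 20–8.
Frank beats each rival — Hank (21–7), Dave (21–7) — so Frank is the Condorcet winner.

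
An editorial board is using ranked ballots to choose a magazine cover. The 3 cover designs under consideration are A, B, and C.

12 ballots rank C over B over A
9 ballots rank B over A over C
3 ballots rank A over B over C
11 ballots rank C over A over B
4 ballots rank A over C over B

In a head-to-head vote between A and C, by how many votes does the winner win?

7

Ballots ranking A above C: 9+3+4 = 16.
Ballots ranking C above A: 12+11 = 23.
C wins 23–16, a margin of 7.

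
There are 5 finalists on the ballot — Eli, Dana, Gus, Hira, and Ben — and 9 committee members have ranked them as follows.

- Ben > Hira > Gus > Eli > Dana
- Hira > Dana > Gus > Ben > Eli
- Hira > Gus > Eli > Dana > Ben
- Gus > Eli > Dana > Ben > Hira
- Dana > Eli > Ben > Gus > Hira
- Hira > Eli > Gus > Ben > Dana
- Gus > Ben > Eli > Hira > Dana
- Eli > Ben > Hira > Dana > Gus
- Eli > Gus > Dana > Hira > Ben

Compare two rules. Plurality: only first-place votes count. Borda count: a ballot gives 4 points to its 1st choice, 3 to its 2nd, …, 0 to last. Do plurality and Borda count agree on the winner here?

No

Plurality first-place counts: Eli 2, Dana 1, Gus 2, Hira 3, Ben 1 → Hira.
Borda totals: Eli 22, Dana 13, Gus 21, Hira 19, Ben 15 → Eli.
The two rules disagree: plurality picks Hira, Borda picks Eli.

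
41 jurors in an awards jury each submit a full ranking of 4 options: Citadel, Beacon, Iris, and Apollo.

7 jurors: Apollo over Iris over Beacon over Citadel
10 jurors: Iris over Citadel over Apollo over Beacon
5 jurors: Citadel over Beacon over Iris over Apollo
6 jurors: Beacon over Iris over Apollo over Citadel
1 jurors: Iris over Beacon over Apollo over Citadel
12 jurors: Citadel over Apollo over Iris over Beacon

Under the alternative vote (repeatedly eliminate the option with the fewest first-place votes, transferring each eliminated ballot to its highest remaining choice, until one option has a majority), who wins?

Round 1: Citadel 17, Iris 11, Apollo 7, Beacon 6. Beacon has the fewest and is eliminated.
Round 2: Citadel 17, Iris 17, Apollo 7. Apollo has the fewest and is eliminated.
Round 3: Iris 24, Citadel 17. Iris has a majority.

Iris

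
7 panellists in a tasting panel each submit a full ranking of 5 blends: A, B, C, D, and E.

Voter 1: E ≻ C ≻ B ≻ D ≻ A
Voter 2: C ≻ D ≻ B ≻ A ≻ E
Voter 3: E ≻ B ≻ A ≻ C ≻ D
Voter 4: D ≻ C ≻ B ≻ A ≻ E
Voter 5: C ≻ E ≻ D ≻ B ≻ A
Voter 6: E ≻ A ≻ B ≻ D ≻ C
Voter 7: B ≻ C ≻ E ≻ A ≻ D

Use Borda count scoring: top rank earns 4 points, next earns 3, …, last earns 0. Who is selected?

Borda scores:
  A: 0 + 1 + 2 + 1 + 0 + 3 + 1 = 8
  B: 2 + 2 + 3 + 2 + 1 + 2 + 4 = 16
  C: 3 + 4 + 1 + 3 + 4 + 0 + 3 = 18
  D: 1 + 3 + 0 + 4 + 2 + 1 + 0 = 11
  E: 4 + 0 + 4 + 0 + 3 + 4 + 2 = 17
C has the highest total.

C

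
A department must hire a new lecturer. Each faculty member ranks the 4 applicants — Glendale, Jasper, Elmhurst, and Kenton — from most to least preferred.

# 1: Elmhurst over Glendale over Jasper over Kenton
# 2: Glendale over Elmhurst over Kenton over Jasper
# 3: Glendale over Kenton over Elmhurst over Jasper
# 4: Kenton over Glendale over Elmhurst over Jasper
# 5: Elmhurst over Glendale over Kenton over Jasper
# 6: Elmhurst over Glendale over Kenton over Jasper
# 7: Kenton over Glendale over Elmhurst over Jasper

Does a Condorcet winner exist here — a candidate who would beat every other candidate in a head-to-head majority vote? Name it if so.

Head-to-head results (7 voters total):
Glendale vs Jasper: Glendale wins 7–0.
Glendale vs Elmhurst: Glendale wins 4–3.
Glendale vs Kenton: Glendale wins 5–2.
Jasper vs Elmhurst: Elmhurst wins 7–0.
Jasper vs Kenton: Kenton wins 6–1.
Elmhurst vs Kenton: Elmhurst wins 4–3.
Glendale beats each rival — Jasper (7–0), Elmhurst (4–3), Kenton (5–2) — so Glendale is the Condorcet winner.

Glendale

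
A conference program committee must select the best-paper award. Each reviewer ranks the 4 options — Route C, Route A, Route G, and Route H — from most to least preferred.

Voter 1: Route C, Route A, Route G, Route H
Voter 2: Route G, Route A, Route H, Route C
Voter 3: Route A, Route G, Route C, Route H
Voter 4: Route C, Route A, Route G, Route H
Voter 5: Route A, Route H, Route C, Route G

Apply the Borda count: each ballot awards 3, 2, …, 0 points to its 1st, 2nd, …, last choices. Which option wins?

Route A

Borda scores:
  Route C: 3 + 0 + 1 + 3 + 1 = 8
  Route A: 2 + 2 + 3 + 2 + 3 = 12
  Route G: 1 + 3 + 2 + 1 + 0 = 7
  Route H: 0 + 1 + 0 + 0 + 2 = 3
Route A has the highest total.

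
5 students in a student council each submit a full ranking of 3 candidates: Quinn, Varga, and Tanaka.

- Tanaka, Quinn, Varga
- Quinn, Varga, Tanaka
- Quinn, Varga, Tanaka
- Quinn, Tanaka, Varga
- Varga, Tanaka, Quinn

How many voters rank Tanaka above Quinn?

Ballots ranking Tanaka above Quinn: 2.
Ballots ranking Quinn above Tanaka: 3.
So 2 of 5 voters prefer Tanaka to Quinn.

2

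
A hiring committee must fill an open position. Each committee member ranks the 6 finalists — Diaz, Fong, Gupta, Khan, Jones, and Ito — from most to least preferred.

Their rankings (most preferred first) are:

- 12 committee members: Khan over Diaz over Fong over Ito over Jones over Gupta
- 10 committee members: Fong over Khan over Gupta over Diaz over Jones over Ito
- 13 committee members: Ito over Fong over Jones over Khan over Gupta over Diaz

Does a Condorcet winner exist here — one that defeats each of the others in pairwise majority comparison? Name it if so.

Fong

Head-to-head results (35 voters total):
Diaz vs Fong: Fong wins 23–12.
Diaz vs Gupta: Gupta wins 23–12.
Diaz vs Khan: Khan wins 35–0.
Diaz vs Jones: Diaz wins 22–13.
Diaz vs Ito: Diaz wins 22–13.
Fong vs Gupta: Fong wins 35–0.
Fong vs Khan: Fong wins 23–12.
Fong vs Jones: Fong wins 35–0.
Fong vs Ito: Fong wins 22–13.
Gupta vs Khan: Khan wins 35–0.
Gupta vs Jones: Jones wins 25–10.
Gupta vs Ito: Ito wins 25–10.
Khan vs Jones: Khan wins 22–13.
Khan vs Ito: Khan wins 22–13.
Jones vs Ito: Ito wins 25–10.
Fong beats each rival — Diaz (23–12), Gupta (35–0), Khan (23–12), Jones (35–0), Ito (22–13) — so Fong is the Condorcet winner.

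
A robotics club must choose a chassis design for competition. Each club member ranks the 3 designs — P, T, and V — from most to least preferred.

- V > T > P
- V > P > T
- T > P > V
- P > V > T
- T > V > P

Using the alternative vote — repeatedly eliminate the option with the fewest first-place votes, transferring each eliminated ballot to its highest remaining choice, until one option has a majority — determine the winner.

V

Round 1: T 2, V 2, P 1. P has the fewest and is eliminated.
Round 2: V 3, T 2. V has a majority.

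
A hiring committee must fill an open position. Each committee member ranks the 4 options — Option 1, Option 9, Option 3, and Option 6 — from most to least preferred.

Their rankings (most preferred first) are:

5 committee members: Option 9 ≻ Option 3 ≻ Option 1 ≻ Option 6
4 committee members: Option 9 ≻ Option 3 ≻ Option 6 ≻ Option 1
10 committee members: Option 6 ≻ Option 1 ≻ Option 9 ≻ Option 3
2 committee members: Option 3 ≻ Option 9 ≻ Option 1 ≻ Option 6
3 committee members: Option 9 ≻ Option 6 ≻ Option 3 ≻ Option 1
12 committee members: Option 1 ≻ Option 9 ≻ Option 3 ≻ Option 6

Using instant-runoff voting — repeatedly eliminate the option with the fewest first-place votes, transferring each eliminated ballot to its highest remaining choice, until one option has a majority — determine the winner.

Round 1: Option 1 12, Option 9 12, Option 6 10, Option 3 2. Option 3 has the fewest and is eliminated.
Round 2: Option 9 14, Option 1 12, Option 6 10. Option 6 has the fewest and is eliminated.
Round 3: Option 1 22, Option 9 14. Option 1 has a majority.

Option 1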